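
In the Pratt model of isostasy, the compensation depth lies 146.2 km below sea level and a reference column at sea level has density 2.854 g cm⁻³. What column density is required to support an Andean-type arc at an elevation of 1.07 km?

2.83 g cm⁻³

Pratt balance: ρ_ref D = ρ (D + h).
ρ = ρ_ref D/(D + h) = 2.854 × 146.2 km/(146.2 km + 1.07 km) = 2.83 g cm⁻³.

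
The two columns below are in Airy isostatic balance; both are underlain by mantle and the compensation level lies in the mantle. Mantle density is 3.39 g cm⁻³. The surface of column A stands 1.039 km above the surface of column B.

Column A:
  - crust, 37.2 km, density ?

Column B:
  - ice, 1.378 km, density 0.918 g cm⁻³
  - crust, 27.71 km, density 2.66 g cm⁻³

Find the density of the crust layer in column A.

2.66 g cm⁻³

Take the compensation level at the base of the deeper column (depth z_c below the surface of column A) and equate Σ ρ_i t_i down to z_c; mantle fills any gap and the z_c terms cancel.
Column A: 37.2×ρ + (z_c − 37.2)×3.39
Column B: 1.039×0 + 1.378×0.918 + 27.71×2.66 + (z_c − 1.039 − 29.088)×3.39
The z_c×3.39 term appears on both sides and cancels. Collect the known terms of each column as K = Σ(ρt)_known − 3.39 × (depth of known layers): K_A = 0 − 3.39×37.2 = −126.108; K_B = 74.973604 − 3.39×(1.039 + 29.088) = −27.156926.
Balance: K_A + 37.2×ρ = K_B, so ρ = (K_B − K_A)/37.2 = 98.9511/37.2 = 2.66 g cm⁻³.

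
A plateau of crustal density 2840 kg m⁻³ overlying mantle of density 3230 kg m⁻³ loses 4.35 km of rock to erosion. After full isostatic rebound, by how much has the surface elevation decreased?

Rebound u = e ρ_c/ρ_m = 4.35 km × 2840/3230 = 3.825 km.
Net surface drop = e − u = 4.35 km − 3.825 km = e (ρ_m − ρ_c)/ρ_m = 0.525 km.

0.525 km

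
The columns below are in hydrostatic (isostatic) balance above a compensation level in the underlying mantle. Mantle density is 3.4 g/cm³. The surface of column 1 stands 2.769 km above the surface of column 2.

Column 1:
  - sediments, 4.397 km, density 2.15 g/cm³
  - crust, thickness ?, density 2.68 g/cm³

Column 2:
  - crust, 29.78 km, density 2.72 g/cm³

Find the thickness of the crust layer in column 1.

33.6 km

Take the compensation level at the base of the deeper column (depth z_c below the surface of column 1) and equate Σ ρ_i t_i down to z_c; mantle fills any gap and the z_c terms cancel.
Column 1: 4.397×2.15 + x×2.68 + (z_c − 4.397 − x)×3.4
Column 2: 2.769×0 + 29.78×2.72 + (z_c − 2.769 − 29.78)×3.4
The z_c×3.4 term appears on both sides and cancels. Collect the known terms of each column as K = Σ(ρt)_known − 3.4 × (depth of known layers): K_1 = 9.45355 − 3.4×4.397 = −5.49625; K_2 = 81.0016 − 3.4×(2.769 + 29.78) = −29.665.
Balance: K_1 − x×(3.4 − 2.68) = K_2, so x = (K_1 − K_2)/(3.4 − 2.68) = 24.1687/0.72 = 33.6 km.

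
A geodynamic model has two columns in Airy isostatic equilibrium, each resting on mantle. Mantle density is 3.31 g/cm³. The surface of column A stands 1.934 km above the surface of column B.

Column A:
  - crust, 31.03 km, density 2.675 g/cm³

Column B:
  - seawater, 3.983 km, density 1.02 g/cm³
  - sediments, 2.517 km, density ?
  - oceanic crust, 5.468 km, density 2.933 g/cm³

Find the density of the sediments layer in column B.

2.47 g/cm³

Take the compensation level at the base of the deeper column (depth z_c below the surface of column A) and equate Σ ρ_i t_i down to z_c; mantle fills any gap and the z_c terms cancel.
Column A: 31.03×2.675 + (z_c − 31.03)×3.31
Column B: 1.934×0 + 3.983×1.02 + 2.517×ρ + 5.468×2.933 + (z_c − 1.934 − 11.968)×3.31
The z_c×3.31 term appears on both sides and cancels. Collect the known terms of each column as K = Σ(ρt)_known − 3.31 × (depth of known layers): K_A = 83.00525 − 3.31×31.03 = −19.70405; K_B = 20.100304 − 3.31×(1.934 + 11.968) = −25.915316.
Balance: K_A = K_B + 2.517×ρ, so ρ = (K_A − K_B)/2.517 = 6.21127/2.517 = 2.47 g/cm³.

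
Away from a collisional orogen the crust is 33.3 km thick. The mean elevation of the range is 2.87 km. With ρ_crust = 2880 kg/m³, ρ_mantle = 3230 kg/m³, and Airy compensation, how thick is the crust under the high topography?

Root depth r = h ρ_c / (ρ_m − ρ_c) = 2.87 km × 2880 / 350 = 23.62 km.
Total thickness = T + h + r = 33.3 km + 2.87 km + 23.62 km = 59.8 km.

59.8 km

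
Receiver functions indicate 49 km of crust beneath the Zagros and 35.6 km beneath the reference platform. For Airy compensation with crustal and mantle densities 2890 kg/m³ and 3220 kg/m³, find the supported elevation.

1.37 km

Excess crust Δ = 49 km − 35.6 km = 13.4 km, split between elevation h and root r with h + r = Δ.
Airy balance ρ_c h = (ρ_m − ρ_c) r gives r = h ρ_c/(ρ_m − ρ_c), so h (1 + ρ_c/(ρ_m − ρ_c)) = Δ, i.e. h = Δ (ρ_m − ρ_c)/ρ_m.
h = 13.4 km × 330/3220 = 1.37 km.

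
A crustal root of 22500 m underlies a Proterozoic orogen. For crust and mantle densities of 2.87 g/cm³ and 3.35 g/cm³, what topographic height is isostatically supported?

3760 m

Balancing pressure at the compensation depth: ρ_c h = (ρ_m − ρ_c) r.
h = r (ρ_m − ρ_c) / ρ_c = 22500 m × (3.35 − 2.87) / 2.87 = 3760 m.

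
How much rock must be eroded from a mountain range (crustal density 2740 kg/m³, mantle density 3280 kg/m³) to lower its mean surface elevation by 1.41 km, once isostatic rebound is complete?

Net drop Δ = e − u = e − e ρ_c/ρ_m = e (ρ_m − ρ_c)/ρ_m.
e = Δ ρ_m/(ρ_m − ρ_c) = 1.41 km × 3280/540 = 8.56 km.

8.56 km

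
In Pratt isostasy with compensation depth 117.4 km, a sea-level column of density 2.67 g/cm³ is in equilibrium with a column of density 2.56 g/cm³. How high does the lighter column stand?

5.04 km

ρ_ref D = ρ (D + h) → h = D (ρ_ref − ρ)/ρ.
h = 117.4 km × (2.67 − 2.56)/2.56 = 5.04 km.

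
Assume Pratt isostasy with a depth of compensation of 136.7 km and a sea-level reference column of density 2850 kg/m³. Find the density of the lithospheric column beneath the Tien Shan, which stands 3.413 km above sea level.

Pratt balance: ρ_ref D = ρ (D + h).
ρ = ρ_ref D/(D + h) = 2850 × 136.7 km/(136.7 km + 3.413 km) = 2780 kg/m³.

2780 kg/m³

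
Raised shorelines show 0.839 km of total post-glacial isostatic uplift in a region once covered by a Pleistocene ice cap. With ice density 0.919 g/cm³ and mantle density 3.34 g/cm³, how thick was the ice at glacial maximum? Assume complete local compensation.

3.05 km

u = t ρ_ice/ρ_m → t = u ρ_m/ρ_ice = 0.839 km × 3.34/0.919 = 3.05 km.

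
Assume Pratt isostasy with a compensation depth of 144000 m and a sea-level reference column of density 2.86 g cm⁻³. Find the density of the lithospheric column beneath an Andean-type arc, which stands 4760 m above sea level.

Pratt balance: ρ_ref D = ρ (D + h).
ρ = ρ_ref D/(D + h) = 2.86 × 144000 m/(144000 m + 4760 m) = 2.77 g cm⁻³.

2.77 g cm⁻³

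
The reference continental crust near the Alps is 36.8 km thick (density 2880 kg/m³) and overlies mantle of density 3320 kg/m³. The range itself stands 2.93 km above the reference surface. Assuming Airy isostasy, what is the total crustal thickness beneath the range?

Root depth r = h ρ_c / (ρ_m − ρ_c) = 2.93 km × 2880 / 440 = 19.18 km.
Total thickness = T + h + r = 36.8 km + 2.93 km + 19.18 km = 58.9 km.

58.9 km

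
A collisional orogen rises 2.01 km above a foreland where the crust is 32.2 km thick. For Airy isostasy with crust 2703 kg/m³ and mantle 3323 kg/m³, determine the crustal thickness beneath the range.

Root depth r = h ρ_c / (ρ_m − ρ_c) = 2.01 km × 2703 / 620 = 8.763 km.
Total thickness = T + h + r = 32.2 km + 2.01 km + 8.763 km = 43 km.

43 km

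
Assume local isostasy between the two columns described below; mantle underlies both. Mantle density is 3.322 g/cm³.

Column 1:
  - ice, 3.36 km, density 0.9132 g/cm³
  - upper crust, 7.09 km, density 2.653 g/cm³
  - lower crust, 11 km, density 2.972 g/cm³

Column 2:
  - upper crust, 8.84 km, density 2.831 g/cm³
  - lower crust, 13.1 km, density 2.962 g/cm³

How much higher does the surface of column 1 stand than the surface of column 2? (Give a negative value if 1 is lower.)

2.3 km

For any compensation level in the mantle, the mantle terms cancel and isostasy reduces to e = (Σt_1 − Σt_2) − (Σ(ρt)_1 − Σ(ρt)_2) / ρ_m.
Σt_1 = 21.45 km; Σt_2 = 21.94 km; Σ(ρt)_1 = 54.570122; Σ(ρt)_2 = 63.82824 (in km·g/cm³).
e = (21.45 − 21.94) − (54.570122 − 63.82824) / 3.322 = 2.3 km.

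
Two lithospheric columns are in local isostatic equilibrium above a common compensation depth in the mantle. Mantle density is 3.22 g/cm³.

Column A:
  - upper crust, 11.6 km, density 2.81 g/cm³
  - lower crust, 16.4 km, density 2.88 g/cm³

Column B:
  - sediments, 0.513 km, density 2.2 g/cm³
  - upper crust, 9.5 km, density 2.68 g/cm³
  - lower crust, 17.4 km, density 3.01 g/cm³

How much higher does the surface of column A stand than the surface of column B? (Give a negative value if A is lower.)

For any compensation level in the mantle, the mantle terms cancel and isostasy reduces to e = (Σt_A − Σt_B) − (Σ(ρt)_A − Σ(ρt)_B) / ρ_m.
Σt_A = 28 km; Σt_B = 27.413 km; Σ(ρt)_A = 79.828; Σ(ρt)_B = 78.9626 (in km·g/cm³).
e = (28 − 27.413) − (79.828 − 78.9626) / 3.22 = 0.318 km.

0.318 km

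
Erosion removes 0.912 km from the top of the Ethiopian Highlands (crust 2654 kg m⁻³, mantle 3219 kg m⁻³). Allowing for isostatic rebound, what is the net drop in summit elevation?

Rebound u = e ρ_c/ρ_m = 0.912 km × 2654/3219 = 0.7519 km.
Net surface drop = e − u = 0.912 km − 0.7519 km = e (ρ_m − ρ_c)/ρ_m = 0.16 km.

0.16 km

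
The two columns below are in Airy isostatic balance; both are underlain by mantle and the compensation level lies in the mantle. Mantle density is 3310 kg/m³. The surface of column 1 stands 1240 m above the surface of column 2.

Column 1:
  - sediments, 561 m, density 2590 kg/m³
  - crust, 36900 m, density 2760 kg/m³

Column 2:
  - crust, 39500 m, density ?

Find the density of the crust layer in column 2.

Take the compensation level at the base of the deeper column (depth z_c below the surface of column 1) and equate Σ ρ_i t_i down to z_c; mantle fills any gap and the z_c terms cancel.
Column 1: 561×2590 + 36900×2760 + (z_c − 37461)×3310
Column 2: 1240×0 + 39500×ρ + (z_c − 1240 − 39500)×3310
The z_c×3310 term appears on both sides and cancels. Collect the known terms of each column as K = Σ(ρt)_known − 3310 × (depth of known layers): K_1 = 103296990 − 3310×37461 = −20698920; K_2 = 0 − 3310×(1240 + 39500) = −134849400.
Balance: K_1 = K_2 + 39500×ρ, so ρ = (K_1 − K_2)/39500 = 114150000/39500 = 2890 kg/m³.

2890 kg/m³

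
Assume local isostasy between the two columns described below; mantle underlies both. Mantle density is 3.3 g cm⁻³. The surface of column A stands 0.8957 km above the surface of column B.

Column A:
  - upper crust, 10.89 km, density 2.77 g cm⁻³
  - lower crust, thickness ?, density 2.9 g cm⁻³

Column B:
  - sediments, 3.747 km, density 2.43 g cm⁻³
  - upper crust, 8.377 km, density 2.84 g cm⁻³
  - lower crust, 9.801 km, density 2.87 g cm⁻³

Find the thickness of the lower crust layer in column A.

21.3 km

Take the compensation level at the base of the deeper column (depth z_c below the surface of column A) and equate Σ ρ_i t_i down to z_c; mantle fills any gap and the z_c terms cancel.
Column A: 10.89×2.77 + x×2.9 + (z_c − 10.89 − x)×3.3
Column B: 0.8957×0 + 3.747×2.43 + 8.377×2.84 + 9.801×2.87 + (z_c − 0.8957 − 21.925)×3.3
The z_c×3.3 term appears on both sides and cancels. Collect the known terms of each column as K = Σ(ρt)_known − 3.3 × (depth of known layers): K_A = 30.1653 − 3.3×10.89 = −5.7717; K_B = 61.02476 − 3.3×(0.8957 + 21.925) = −14.28355.
Balance: K_A − x×(3.3 − 2.9) = K_B, so x = (K_A − K_B)/(3.3 − 2.9) = 8.51185/0.4 = 21.3 km.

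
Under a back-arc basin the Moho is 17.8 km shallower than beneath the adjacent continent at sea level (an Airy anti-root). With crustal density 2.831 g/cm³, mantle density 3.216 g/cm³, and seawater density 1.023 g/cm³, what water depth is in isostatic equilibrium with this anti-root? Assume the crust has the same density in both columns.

3.79 km

Replacing a thickness d of crust by seawater at the top must be balanced by replacing crust with mantle at the base: d (ρ_c − ρ_w) = a (ρ_m − ρ_c).
d = a (ρ_m − ρ_c)/(ρ_c − ρ_w) = 17.8 km × 0.385/1.808 = 3.79 km.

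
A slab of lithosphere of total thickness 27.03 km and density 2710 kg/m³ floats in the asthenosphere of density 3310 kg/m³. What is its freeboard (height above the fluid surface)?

4.9 km

Floating equilibrium: submerged depth d = t ρ_obj/ρ_fluid = 27.03 km × 2710/3310 = 22.13 km.
Freeboard = t − d = 27.03 km − 22.13 km = 4.9 km.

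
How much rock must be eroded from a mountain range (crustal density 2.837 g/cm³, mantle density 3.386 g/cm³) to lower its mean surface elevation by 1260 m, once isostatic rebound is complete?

7770 m

Net drop Δ = e − u = e − e ρ_c/ρ_m = e (ρ_m − ρ_c)/ρ_m.
e = Δ ρ_m/(ρ_m − ρ_c) = 1260 m × 3.386/0.549 = 7770 m.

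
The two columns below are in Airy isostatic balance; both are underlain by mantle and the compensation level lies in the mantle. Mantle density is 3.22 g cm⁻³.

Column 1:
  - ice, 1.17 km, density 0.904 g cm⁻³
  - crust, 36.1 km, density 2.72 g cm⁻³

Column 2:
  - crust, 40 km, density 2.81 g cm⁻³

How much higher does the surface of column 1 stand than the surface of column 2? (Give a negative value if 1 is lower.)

1.35 km

For any compensation level in the mantle, the mantle terms cancel and isostasy reduces to e = (Σt_1 − Σt_2) − (Σ(ρt)_1 − Σ(ρt)_2) / ρ_m.
Σt_1 = 37.27 km; Σt_2 = 40 km; Σ(ρt)_1 = 99.24968; Σ(ρt)_2 = 112.4 (in km·g cm⁻³).
e = (37.27 − 40) − (99.24968 − 112.4) / 3.22 = 1.35 km.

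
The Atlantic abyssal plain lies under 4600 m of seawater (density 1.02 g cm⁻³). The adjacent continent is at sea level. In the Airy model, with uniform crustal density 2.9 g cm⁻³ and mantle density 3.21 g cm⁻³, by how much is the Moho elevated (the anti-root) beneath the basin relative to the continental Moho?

For local isostatic compensation: replacing crust with seawater at the top is compensated by replacing crust with mantle at the base: d (ρ_c − ρ_w) = a (ρ_m − ρ_c).
a = d (ρ_c − ρ_w)/(ρ_m − ρ_c) = 4600 m × 1.88/0.31 = 27900 m.

27900 m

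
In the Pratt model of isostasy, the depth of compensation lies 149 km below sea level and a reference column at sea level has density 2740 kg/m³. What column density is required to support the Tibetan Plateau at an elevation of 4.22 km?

Pratt balance: ρ_ref D = ρ (D + h).
ρ = ρ_ref D/(D + h) = 2740 × 149 km/(149 km + 4.22 km) = 2660 kg/m³.

2660 kg/m³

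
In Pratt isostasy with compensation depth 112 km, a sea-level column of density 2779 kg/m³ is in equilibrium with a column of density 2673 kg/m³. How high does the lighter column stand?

4.44 km

ρ_ref D = ρ (D + h) → h = D (ρ_ref − ρ)/ρ.
h = 112 km × (2779 − 2673)/2673 = 4.44 km.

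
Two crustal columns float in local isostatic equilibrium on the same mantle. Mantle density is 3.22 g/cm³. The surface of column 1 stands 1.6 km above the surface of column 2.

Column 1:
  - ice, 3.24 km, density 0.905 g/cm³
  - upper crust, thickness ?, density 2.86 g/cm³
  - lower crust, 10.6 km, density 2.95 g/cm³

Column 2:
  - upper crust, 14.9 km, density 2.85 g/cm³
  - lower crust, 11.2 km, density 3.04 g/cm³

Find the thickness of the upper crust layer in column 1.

6.44 km

Take the compensation level at the base of the deeper column (depth z_c below the surface of column 1) and equate Σ ρ_i t_i down to z_c; mantle fills any gap and the z_c terms cancel.
Column 1: 3.24×0.905 + x×2.86 + 10.6×2.95 + (z_c − 13.84 − x)×3.22
Column 2: 1.6×0 + 14.9×2.85 + 11.2×3.04 + (z_c − 1.6 − 26.1)×3.22
The z_c×3.22 term appears on both sides and cancels. Collect the known terms of each column as K = Σ(ρt)_known − 3.22 × (depth of known layers): K_1 = 34.2022 − 3.22×13.84 = −10.3626; K_2 = 76.513 − 3.22×(1.6 + 26.1) = −12.681.
Balance: K_1 − x×(3.22 − 2.86) = K_2, so x = (K_1 − K_2)/(3.22 − 2.86) = 2.3184/0.36 = 6.44 km.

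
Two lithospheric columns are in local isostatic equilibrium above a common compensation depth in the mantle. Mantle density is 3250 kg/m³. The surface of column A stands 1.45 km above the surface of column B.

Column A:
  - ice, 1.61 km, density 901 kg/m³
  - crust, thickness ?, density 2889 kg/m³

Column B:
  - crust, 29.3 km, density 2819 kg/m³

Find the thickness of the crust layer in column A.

Take the compensation level at the base of the deeper column (depth z_c below the surface of column A) and equate Σ ρ_i t_i down to z_c; mantle fills any gap and the z_c terms cancel.
Column A: 1.61×901 + x×2889 + (z_c − 1.61 − x)×3250
Column B: 1.45×0 + 29.3×2819 + (z_c − 1.45 − 29.3)×3250
The z_c×3250 term appears on both sides and cancels. Collect the known terms of each column as K = Σ(ρt)_known − 3250 × (depth of known layers): K_A = 1450.61 − 3250×1.61 = −3781.89; K_B = 82596.7 − 3250×(1.45 + 29.3) = −17340.8.
Balance: K_A − x×(3250 − 2889) = K_B, so x = (K_A − K_B)/(3250 − 2889) = 13558.9/361 = 37.6 km.

37.6 km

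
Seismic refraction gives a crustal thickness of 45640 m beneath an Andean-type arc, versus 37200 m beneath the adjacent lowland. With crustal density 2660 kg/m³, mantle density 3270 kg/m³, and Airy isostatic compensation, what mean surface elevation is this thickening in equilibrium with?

1570 m

Excess crust Δ = 45640 m − 37200 m = 8440 m, split between elevation h and root r with h + r = Δ.
Airy balance ρ_c h = (ρ_m − ρ_c) r gives r = h ρ_c/(ρ_m − ρ_c), so h (1 + ρ_c/(ρ_m − ρ_c)) = Δ, i.e. h = Δ (ρ_m − ρ_c)/ρ_m.
h = 8440 m × 610/3270 = 1570 m.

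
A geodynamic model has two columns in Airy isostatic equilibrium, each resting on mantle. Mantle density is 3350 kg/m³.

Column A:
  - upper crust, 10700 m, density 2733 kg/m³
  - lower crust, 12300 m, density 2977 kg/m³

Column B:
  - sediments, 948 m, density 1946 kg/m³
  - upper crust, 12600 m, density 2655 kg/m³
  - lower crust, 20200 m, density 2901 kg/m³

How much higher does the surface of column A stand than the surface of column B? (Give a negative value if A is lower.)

−2380 m

For any compensation level in the mantle, the mantle terms cancel and isostasy reduces to e = (Σt_A − Σt_B) − (Σ(ρt)_A − Σ(ρt)_B) / ρ_m.
Σt_A = 23000 m; Σt_B = 33748 m; Σ(ρt)_A = 65860200; Σ(ρt)_B = 93898008 (in m·kg/m³).
e = (23000 − 33748) − (65860200 − 93898008) / 3350 = −2380 m.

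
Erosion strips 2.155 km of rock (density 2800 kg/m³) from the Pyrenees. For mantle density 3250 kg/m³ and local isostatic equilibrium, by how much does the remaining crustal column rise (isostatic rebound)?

1.86 km

Unloading: uplift u = e ρ_c/ρ_m = 2.155 km × 2800/3250 = 1.86 km.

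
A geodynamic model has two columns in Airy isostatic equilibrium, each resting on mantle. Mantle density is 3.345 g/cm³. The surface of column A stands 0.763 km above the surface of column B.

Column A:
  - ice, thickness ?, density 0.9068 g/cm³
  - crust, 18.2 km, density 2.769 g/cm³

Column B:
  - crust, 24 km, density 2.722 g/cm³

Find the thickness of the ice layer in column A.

Take the compensation level at the base of the deeper column (depth z_c below the surface of column A) and equate Σ ρ_i t_i down to z_c; mantle fills any gap and the z_c terms cancel.
Column A: x×0.9068 + 18.2×2.769 + (z_c − 18.2 − x)×3.345
Column B: 0.763×0 + 24×2.722 + (z_c − 0.763 − 24)×3.345
The z_c×3.345 term appears on both sides and cancels. Collect the known terms of each column as K = Σ(ρt)_known − 3.345 × (depth of known layers): K_A = 50.3958 − 3.345×18.2 = −10.4832; K_B = 65.328 − 3.345×(0.763 + 24) = −17.504235.
Balance: K_A − x×(3.345 − 0.9068) = K_B, so x = (K_A − K_B)/(3.345 − 0.9068) = 7.02103/2.4382 = 2.88 km.

2.88 km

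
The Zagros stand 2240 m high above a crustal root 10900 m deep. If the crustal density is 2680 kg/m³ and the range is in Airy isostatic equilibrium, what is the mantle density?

3230 kg/m³

Airy balance: ρ_c h = (ρ_m − ρ_c) r → ρ_m = ρ_c (1 + h/r).
ρ_m = 2680 × (1 + 2240 m/10900 m) = 3230 kg/m³.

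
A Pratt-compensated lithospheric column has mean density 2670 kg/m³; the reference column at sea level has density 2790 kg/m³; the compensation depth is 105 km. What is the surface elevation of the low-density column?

ρ_ref D = ρ (D + h) → h = D (ρ_ref − ρ)/ρ.
h = 105 km × (2790 − 2670)/2670 = 4.72 km.

4.72 km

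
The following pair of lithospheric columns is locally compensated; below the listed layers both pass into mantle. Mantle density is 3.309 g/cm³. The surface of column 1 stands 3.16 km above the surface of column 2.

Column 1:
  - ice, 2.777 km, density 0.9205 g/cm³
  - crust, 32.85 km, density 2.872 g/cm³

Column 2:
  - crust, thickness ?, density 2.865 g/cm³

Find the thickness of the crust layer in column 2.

Take the compensation level at the base of the deeper column (depth z_c below the surface of column 1) and equate Σ ρ_i t_i down to z_c; mantle fills any gap and the z_c terms cancel.
Column 1: 2.777×0.9205 + 32.85×2.872 + (z_c − 35.627)×3.309
Column 2: 3.16×0 + x×2.865 + (z_c − 3.16 − 0 − x)×3.309
The z_c×3.309 term appears on both sides and cancels. Collect the known terms of each column as K = Σ(ρt)_known − 3.309 × (depth of known layers): K_1 = 96.9014285 − 3.309×35.627 = −20.9883145; K_2 = 0 − 3.309×(3.16 + 0) = −10.45644.
Balance: K_1 = K_2 − x×(3.309 − 2.865), so x = (K_2 − K_1)/(3.309 − 2.865) = 10.5319/0.444 = 23.7 km.

23.7 km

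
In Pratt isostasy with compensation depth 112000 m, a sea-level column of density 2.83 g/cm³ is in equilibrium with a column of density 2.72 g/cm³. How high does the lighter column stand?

4530 m

ρ_ref D = ρ (D + h) → h = D (ρ_ref − ρ)/ρ.
h = 112000 m × (2.83 − 2.72)/2.72 = 4530 m.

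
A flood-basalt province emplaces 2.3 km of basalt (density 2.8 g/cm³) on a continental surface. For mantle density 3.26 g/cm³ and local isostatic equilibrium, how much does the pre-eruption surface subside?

1.98 km

Subaerial loading: s = t ρ_load / ρ_m.
s = 2.3 km × 2.8/3.26 = 1.98 km.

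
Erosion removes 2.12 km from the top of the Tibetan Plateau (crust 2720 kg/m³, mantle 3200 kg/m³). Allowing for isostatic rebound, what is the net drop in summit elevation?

0.318 km

Rebound u = e ρ_c/ρ_m = 2.12 km × 2720/3200 = 1.802 km.
Net surface drop = e − u = 2.12 km − 1.802 km = e (ρ_m − ρ_c)/ρ_m = 0.318 km.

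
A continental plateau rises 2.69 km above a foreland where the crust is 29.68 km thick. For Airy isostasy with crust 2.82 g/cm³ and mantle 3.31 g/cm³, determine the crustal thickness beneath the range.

Root depth r = h ρ_c / (ρ_m − ρ_c) = 2.69 km × 2.82 / 0.49 = 15.48 km.
Total thickness = T + h + r = 29.68 km + 2.69 km + 15.48 km = 47.9 km.

47.9 km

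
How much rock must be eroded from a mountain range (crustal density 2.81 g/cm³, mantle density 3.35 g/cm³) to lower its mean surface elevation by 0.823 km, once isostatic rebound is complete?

5.11 km

Net drop Δ = e − u = e − e ρ_c/ρ_m = e (ρ_m − ρ_c)/ρ_m.
e = Δ ρ_m/(ρ_m − ρ_c) = 0.823 km × 3.35/0.54 = 5.11 km.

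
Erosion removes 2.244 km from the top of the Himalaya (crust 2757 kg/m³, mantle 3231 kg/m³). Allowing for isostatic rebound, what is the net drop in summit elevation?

0.329 km

Rebound u = e ρ_c/ρ_m = 2.244 km × 2757/3231 = 1.915 km.
Net surface drop = e − u = 2.244 km − 1.915 km = e (ρ_m − ρ_c)/ρ_m = 0.329 km.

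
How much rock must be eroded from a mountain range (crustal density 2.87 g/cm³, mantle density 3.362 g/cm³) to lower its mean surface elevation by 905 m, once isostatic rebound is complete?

6180 m

Net drop Δ = e − u = e − e ρ_c/ρ_m = e (ρ_m − ρ_c)/ρ_m.
e = Δ ρ_m/(ρ_m − ρ_c) = 905 m × 3.362/0.492 = 6180 m.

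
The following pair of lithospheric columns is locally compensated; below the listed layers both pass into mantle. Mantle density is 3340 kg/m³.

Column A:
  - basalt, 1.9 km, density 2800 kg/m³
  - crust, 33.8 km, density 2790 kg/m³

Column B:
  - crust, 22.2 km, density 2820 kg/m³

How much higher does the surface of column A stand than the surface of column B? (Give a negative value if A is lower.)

2.42 km

For any compensation level in the mantle, the mantle terms cancel and isostasy reduces to e = (Σt_A − Σt_B) − (Σ(ρt)_A − Σ(ρt)_B) / ρ_m.
Σt_A = 35.7 km; Σt_B = 22.2 km; Σ(ρt)_A = 99622; Σ(ρt)_B = 62604 (in km·kg/m³).
e = (35.7 − 22.2) − (99622 − 62604) / 3340 = 2.42 km.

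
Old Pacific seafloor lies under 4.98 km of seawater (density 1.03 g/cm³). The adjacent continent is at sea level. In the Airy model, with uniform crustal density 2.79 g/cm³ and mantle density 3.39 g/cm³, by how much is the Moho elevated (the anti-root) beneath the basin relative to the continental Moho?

By Archimedes' principle applied to the lithosphere: replacing crust with seawater at the top is compensated by replacing crust with mantle at the base: d (ρ_c − ρ_w) = a (ρ_m − ρ_c).
a = d (ρ_c − ρ_w)/(ρ_m − ρ_c) = 4.98 km × 1.76/0.6 = 14.6 km.

14.6 km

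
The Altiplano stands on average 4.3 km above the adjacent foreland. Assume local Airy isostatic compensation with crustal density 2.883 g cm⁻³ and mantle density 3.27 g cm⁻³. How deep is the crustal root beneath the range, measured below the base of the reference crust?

By Archimedes' principle applied to the lithosphere: the weight of the topography is balanced by the buoyancy of the root, ρ_c h = (ρ_m − ρ_c) r.
r = h · ρ_c / (ρ_m − ρ_c) = 4.3 km × 2.883 / (3.27 − 2.883) = 32 km.

32 km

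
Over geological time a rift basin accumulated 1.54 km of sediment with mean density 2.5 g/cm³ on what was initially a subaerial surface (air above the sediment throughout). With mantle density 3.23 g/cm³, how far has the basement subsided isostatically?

Subaerial load: s = t ρ_sed / ρ_m = 1.54 km × 2.5/3.23 = 1.19 km.

1.19 km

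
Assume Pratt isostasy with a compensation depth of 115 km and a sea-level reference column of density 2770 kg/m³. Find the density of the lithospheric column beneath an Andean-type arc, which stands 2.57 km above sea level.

2710 kg/m³

Pratt balance: ρ_ref D = ρ (D + h).
ρ = ρ_ref D/(D + h) = 2770 × 115 km/(115 km + 2.57 km) = 2710 kg/m³.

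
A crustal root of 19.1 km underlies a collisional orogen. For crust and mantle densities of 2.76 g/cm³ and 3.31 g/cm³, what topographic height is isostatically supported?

3.81 km

Balancing pressure at the compensation depth: ρ_c h = (ρ_m − ρ_c) r.
h = r (ρ_m − ρ_c) / ρ_c = 19.1 km × (3.31 − 2.76) / 2.76 = 3.81 km.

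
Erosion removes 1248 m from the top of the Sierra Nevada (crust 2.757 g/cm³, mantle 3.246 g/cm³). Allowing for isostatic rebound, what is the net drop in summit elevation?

Rebound u = e ρ_c/ρ_m = 1248 m × 2.757/3.246 = 1060 m.
Net surface drop = e − u = 1248 m − 1060 m = e (ρ_m − ρ_c)/ρ_m = 188 m.

188 m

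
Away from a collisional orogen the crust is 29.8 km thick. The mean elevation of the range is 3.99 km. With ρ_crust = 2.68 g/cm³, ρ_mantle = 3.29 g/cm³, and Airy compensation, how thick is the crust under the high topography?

51.3 km

Root depth r = h ρ_c / (ρ_m − ρ_c) = 3.99 km × 2.68 / 0.61 = 17.53 km.
Total thickness = T + h + r = 29.8 km + 3.99 km + 17.53 km = 51.3 km.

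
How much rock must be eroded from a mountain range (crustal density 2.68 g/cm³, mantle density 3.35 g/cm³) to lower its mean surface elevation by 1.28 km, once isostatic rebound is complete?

Net drop Δ = e − u = e − e ρ_c/ρ_m = e (ρ_m − ρ_c)/ρ_m.
e = Δ ρ_m/(ρ_m − ρ_c) = 1.28 km × 3.35/0.67 = 6.4 km.

6.4 km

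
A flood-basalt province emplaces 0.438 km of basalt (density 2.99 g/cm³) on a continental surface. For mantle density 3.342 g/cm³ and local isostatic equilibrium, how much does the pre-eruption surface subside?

0.392 km

Subaerial loading: s = t ρ_load / ρ_m.
s = 0.438 km × 2.99/3.342 = 0.392 km.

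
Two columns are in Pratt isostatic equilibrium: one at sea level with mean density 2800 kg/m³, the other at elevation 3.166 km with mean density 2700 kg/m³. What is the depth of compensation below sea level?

85.5 km

ρ_ref D = ρ (D + h) → D (ρ_ref − ρ) = ρ h.
D = ρ h/(ρ_ref − ρ) = 2700 × 3.166 km/(2800 − 2700) = 85.5 km.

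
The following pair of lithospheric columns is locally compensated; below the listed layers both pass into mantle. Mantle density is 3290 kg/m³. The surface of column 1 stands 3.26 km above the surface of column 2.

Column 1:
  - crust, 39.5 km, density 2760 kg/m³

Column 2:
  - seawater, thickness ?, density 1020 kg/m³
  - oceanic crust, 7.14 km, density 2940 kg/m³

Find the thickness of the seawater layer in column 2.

3.4 km

Take the compensation level at the base of the deeper column (depth z_c below the surface of column 1) and equate Σ ρ_i t_i down to z_c; mantle fills any gap and the z_c terms cancel.
Column 1: 39.5×2760 + (z_c − 39.5)×3290
Column 2: 3.26×0 + x×1020 + 7.14×2940 + (z_c − 3.26 − 7.14 − x)×3290
The z_c×3290 term appears on both sides and cancels. Collect the known terms of each column as K = Σ(ρt)_known − 3290 × (depth of known layers): K_1 = 109020 − 3290×39.5 = −20935; K_2 = 20991.6 − 3290×(3.26 + 7.14) = −13224.4.
Balance: K_1 = K_2 − x×(3290 − 1020), so x = (K_2 − K_1)/(3290 − 1020) = 7710.6/2270 = 3.4 km.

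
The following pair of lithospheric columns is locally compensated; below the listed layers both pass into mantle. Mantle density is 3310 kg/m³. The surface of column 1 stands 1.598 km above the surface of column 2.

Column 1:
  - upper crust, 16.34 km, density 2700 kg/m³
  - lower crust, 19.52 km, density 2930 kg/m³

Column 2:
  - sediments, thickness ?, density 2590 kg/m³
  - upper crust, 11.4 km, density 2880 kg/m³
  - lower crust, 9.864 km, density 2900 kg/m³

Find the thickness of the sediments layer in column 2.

4.37 km

Take the compensation level at the base of the deeper column (depth z_c below the surface of column 1) and equate Σ ρ_i t_i down to z_c; mantle fills any gap and the z_c terms cancel.
Column 1: 16.34×2700 + 19.52×2930 + (z_c − 35.86)×3310
Column 2: 1.598×0 + x×2590 + 11.4×2880 + 9.864×2900 + (z_c − 1.598 − 21.264 − x)×3310
The z_c×3310 term appears on both sides and cancels. Collect the known terms of each column as K = Σ(ρt)_known − 3310 × (depth of known layers): K_1 = 101311.6 − 3310×35.86 = −17385; K_2 = 61437.6 − 3310×(1.598 + 21.264) = −14235.62.
Balance: K_1 = K_2 − x×(3310 − 2590), so x = (K_2 − K_1)/(3310 − 2590) = 3149.38/720 = 4.37 km.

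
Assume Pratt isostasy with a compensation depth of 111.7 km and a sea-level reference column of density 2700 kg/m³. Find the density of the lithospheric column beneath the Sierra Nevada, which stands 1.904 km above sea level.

Pratt balance: ρ_ref D = ρ (D + h).
ρ = ρ_ref D/(D + h) = 2700 × 111.7 km/(111.7 km + 1.904 km) = 2650 kg/m³.

2650 kg/m³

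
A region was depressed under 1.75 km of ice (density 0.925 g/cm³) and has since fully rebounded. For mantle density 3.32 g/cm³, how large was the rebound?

Removing the load lets mantle flow back in; uplift u satisfies ρ_ice t = ρ_m u.
u = t ρ_ice/ρ_m = 1.75 km × 0.925/3.32 = 0.488 km.

0.488 km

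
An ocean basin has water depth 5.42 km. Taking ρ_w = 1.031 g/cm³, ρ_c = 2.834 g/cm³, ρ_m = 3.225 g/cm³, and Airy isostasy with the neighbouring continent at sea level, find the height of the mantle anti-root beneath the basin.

Balancing pressure at the compensation depth: replacing crust with seawater at the top is compensated by replacing crust with mantle at the base: d (ρ_c − ρ_w) = a (ρ_m − ρ_c).
a = d (ρ_c − ρ_w)/(ρ_m − ρ_c) = 5.42 km × 1.803/0.391 = 25 km.

25 km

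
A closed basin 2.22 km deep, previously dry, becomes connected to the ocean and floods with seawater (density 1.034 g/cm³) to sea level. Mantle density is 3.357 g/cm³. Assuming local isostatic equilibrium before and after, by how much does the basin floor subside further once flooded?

After flooding the water column is d + s deep. Its weight must equal the weight of mantle displaced by the extra subsidence s: (d + s) ρ_w = s ρ_m.
s = d ρ_w / (ρ_m − ρ_w) = 2.22 km × 1.034/(3.357 − 1.034) = 0.988 km.

0.988 km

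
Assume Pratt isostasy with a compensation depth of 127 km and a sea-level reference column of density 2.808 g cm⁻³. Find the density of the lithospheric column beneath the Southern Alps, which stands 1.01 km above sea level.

2.79 g cm⁻³

Pratt balance: ρ_ref D = ρ (D + h).
ρ = ρ_ref D/(D + h) = 2.808 × 127 km/(127 km + 1.01 km) = 2.79 g cm⁻³.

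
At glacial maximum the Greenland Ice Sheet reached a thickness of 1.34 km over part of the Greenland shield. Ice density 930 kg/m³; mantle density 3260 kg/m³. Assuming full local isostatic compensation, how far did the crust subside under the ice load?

In Airy isostatic equilibrium: the ice load ρ_ice t is balanced by mantle displaced below, ρ_m s.
s = t ρ_ice / ρ_m = 1.34 km × 930/3260 = 0.382 km.

0.382 km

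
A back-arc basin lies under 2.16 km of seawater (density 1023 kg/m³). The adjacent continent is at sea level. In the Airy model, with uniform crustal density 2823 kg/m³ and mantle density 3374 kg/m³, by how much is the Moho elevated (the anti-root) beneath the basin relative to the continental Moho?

In Airy isostatic equilibrium: replacing crust with seawater at the top is compensated by replacing crust with mantle at the base: d (ρ_c − ρ_w) = a (ρ_m − ρ_c).
a = d (ρ_c − ρ_w)/(ρ_m − ρ_c) = 2.16 km × 1800/551 = 7.06 km.

7.06 km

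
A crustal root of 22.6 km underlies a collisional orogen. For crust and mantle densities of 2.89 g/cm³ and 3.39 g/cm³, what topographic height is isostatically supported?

Balancing pressure at the compensation depth: ρ_c h = (ρ_m − ρ_c) r.
h = r (ρ_m − ρ_c) / ρ_c = 22.6 km × (3.39 − 2.89) / 2.89 = 3.91 km.

3.91 km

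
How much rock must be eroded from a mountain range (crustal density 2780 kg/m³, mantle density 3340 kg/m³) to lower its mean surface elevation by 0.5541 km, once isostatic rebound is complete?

Net drop Δ = e − u = e − e ρ_c/ρ_m = e (ρ_m − ρ_c)/ρ_m.
e = Δ ρ_m/(ρ_m − ρ_c) = 0.5541 km × 3340/560 = 3.3 km.

3.3 km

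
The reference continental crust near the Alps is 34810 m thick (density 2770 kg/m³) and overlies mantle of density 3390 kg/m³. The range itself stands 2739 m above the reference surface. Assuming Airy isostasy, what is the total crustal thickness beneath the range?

49800 m

Root depth r = h ρ_c / (ρ_m − ρ_c) = 2739 m × 2770 / 620 = 12240 m.
Total thickness = T + h + r = 34810 m + 2739 m + 12240 m = 49800 m.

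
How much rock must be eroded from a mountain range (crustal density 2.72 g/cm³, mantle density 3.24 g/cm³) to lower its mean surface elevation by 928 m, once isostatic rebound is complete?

5780 m

Net drop Δ = e − u = e − e ρ_c/ρ_m = e (ρ_m − ρ_c)/ρ_m.
e = Δ ρ_m/(ρ_m − ρ_c) = 928 m × 3.24/0.52 = 5780 m.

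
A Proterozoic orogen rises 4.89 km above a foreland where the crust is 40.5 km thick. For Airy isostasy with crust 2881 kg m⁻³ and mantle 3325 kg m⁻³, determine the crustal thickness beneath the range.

Root depth r = h ρ_c / (ρ_m − ρ_c) = 4.89 km × 2881 / 444 = 31.73 km.
Total thickness = T + h + r = 40.5 km + 4.89 km + 31.73 km = 77.1 km.

77.1 km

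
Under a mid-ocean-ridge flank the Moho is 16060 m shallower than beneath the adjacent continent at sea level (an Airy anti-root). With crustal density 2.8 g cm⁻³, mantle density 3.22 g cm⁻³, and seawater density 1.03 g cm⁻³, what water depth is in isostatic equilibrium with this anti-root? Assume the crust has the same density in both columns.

3810 m

Replacing a thickness d of crust by seawater at the top must be balanced by replacing crust with mantle at the base: d (ρ_c − ρ_w) = a (ρ_m − ρ_c).
d = a (ρ_m − ρ_c)/(ρ_c − ρ_w) = 16060 m × 0.42/1.77 = 3810 m.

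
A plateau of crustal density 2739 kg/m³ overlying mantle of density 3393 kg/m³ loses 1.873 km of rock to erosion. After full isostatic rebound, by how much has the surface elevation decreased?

0.361 km

Rebound u = e ρ_c/ρ_m = 1.873 km × 2739/3393 = 1.512 km.
Net surface drop = e − u = 1.873 km − 1.512 km = e (ρ_m − ρ_c)/ρ_m = 0.361 km.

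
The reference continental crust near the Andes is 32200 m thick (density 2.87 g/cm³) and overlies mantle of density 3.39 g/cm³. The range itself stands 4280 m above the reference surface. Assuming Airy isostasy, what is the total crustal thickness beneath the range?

60100 m

Root depth r = h ρ_c / (ρ_m − ρ_c) = 4280 m × 2.87 / 0.52 = 23620 m.
Total thickness = T + h + r = 32200 m + 4280 m + 23620 m = 60100 m.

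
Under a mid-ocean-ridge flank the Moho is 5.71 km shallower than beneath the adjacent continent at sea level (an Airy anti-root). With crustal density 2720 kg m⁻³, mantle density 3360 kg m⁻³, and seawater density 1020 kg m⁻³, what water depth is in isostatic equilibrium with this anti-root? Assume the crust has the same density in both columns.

2.15 km

Replacing a thickness d of crust by seawater at the top must be balanced by replacing crust with mantle at the base: d (ρ_c − ρ_w) = a (ρ_m − ρ_c).
d = a (ρ_m − ρ_c)/(ρ_c − ρ_w) = 5.71 km × 640/1700 = 2.15 km.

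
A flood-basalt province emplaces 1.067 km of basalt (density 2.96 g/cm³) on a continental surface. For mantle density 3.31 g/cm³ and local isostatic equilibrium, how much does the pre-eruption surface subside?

0.954 km

Subaerial loading: s = t ρ_load / ρ_m.
s = 1.067 km × 2.96/3.31 = 0.954 km.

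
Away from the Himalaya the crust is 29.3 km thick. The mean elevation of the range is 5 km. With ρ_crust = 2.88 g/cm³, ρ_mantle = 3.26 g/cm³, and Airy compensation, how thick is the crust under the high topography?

Root depth r = h ρ_c / (ρ_m − ρ_c) = 5 km × 2.88 / 0.38 = 37.89 km.
Total thickness = T + h + r = 29.3 km + 5 km + 37.89 km = 72.2 km.

72.2 km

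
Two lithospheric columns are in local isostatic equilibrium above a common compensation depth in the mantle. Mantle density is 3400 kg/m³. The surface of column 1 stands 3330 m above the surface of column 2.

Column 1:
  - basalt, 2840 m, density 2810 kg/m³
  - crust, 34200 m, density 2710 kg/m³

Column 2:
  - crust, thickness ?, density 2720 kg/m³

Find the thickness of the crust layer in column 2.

20500 m

Take the compensation level at the base of the deeper column (depth z_c below the surface of column 1) and equate Σ ρ_i t_i down to z_c; mantle fills any gap and the z_c terms cancel.
Column 1: 2840×2810 + 34200×2710 + (z_c − 37040)×3400
Column 2: 3330×0 + x×2720 + (z_c − 3330 − 0 − x)×3400
The z_c×3400 term appears on both sides and cancels. Collect the known terms of each column as K = Σ(ρt)_known − 3400 × (depth of known layers): K_1 = 100662400 − 3400×37040 = −25273600; K_2 = 0 − 3400×(3330 + 0) = −11322000.
Balance: K_1 = K_2 − x×(3400 − 2720), so x = (K_2 − K_1)/(3400 − 2720) = 13951600/680 = 20500 m.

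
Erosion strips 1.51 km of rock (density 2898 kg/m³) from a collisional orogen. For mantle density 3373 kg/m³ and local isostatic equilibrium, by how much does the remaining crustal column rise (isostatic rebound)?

1.3 km

Unloading: uplift u = e ρ_c/ρ_m = 1.51 km × 2898/3373 = 1.3 km.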